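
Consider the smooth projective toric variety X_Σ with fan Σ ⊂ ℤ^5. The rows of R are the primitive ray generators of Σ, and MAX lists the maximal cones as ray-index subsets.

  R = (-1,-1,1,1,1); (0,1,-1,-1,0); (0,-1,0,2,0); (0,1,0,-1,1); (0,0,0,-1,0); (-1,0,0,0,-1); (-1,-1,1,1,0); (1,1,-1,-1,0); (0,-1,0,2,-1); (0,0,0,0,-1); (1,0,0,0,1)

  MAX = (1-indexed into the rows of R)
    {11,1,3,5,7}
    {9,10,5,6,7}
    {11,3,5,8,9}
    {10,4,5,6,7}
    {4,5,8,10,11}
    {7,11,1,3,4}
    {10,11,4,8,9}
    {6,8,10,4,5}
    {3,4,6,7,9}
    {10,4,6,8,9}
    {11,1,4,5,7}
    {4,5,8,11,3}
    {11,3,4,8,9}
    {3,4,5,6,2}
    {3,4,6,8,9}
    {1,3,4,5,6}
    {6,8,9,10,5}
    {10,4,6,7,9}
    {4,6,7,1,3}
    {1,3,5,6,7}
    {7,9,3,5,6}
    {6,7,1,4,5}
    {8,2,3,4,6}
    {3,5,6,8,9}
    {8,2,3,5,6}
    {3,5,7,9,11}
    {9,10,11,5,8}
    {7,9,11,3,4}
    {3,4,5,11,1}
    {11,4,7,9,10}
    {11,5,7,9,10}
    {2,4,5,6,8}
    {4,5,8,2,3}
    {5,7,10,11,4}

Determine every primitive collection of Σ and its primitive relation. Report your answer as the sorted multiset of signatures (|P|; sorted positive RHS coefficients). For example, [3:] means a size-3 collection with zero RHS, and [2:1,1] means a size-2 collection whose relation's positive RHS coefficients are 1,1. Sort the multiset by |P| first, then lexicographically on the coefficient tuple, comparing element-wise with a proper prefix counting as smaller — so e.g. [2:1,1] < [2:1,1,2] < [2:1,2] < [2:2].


Δ(Σ) — 11 vertices, 14 min non-faces:

  • {6,11}:  v_{6} + v_{11} = 0 — sig = [2:]
  • {7,8}:  v_{7} + v_{8} = 0 — sig = [2:]
  • {1,10}:  v_{1} + v_{10} = v_{7} — sig = [2:1]
  • {3,10}:  v_{3} + v_{10} = v_{9} — sig = [2:1]
  • {1,9}:  v_{1} + v_{9} = v_{3} + v_{7} — sig = [2:1,1]
  • {2,10}:  v_{2} + v_{10} = v_{6} + v_{8} — sig = [2:1,1]
  • {1,8}:  v_{1} + v_{8} = v_{3} + v_{4} + v_{5} — sig = [2:1,1,1]
  • {2,9}:  v_{2} + v_{9} = v_{3} + v_{6} + v_{8} — sig = [2:1,1,1]
  • {2,7}:  v_{2} + v_{7} = v_{3} + v_{4} + v_{5} + v_{6} — sig = [2:1,1,1,1]
  • {2,11}:  v_{2} + v_{11} = v_{3} + v_{4} + v_{5} + v_{8} — sig = [2:1,1,1,1]
  • {1,2}:  v_{1} + v_{2} = 2·v_{3} + 2·v_{4} + 2·v_{5} + v_{6} — sig = [2:1,2,2,2]
  • {4,5,9}:  v_{4} + v_{5} + v_{9} = 0 — sig = [3:]
  • {3,4,5,7}:  v_{3} + v_{4} + v_{5} + v_{7} = v_{1} — sig = [4:1]
  • {3,4,5,6,8}:  v_{3} + v_{4} + v_{5} + v_{6} + v_{8} = v_{2} — sig = [5:1]

Signatures (|P|; sorted positive RHS coefficients), sorted:
{ [2:] ×2,  [2:1] ×2,  [2:1,1] ×2,  [2:1,1,1] ×2,  [2:1,1,1,1] ×2,  [2:1,2,2,2],  [3:],  [4:1],  [5:1] }


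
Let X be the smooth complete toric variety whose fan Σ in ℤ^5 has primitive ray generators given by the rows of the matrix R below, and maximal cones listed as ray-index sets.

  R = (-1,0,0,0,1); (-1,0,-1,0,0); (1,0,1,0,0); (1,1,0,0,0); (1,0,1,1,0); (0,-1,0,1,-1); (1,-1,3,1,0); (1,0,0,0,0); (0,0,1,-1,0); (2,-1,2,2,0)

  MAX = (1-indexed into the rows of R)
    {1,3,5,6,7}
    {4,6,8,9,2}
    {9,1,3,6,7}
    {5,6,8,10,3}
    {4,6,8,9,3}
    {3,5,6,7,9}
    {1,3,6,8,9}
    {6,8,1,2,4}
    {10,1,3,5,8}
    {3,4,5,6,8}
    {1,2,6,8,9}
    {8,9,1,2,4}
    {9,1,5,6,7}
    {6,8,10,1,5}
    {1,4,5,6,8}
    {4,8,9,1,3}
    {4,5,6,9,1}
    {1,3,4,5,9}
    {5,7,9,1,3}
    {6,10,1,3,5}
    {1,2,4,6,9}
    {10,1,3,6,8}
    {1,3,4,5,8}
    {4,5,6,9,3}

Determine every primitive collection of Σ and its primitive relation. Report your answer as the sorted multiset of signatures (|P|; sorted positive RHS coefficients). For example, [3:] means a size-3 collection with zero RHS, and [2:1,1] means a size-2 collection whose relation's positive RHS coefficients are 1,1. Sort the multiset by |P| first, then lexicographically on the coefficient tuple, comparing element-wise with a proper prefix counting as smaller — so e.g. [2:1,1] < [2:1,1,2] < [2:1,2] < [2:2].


14 collections generate NE(X_Σ); each relation:

  {2,3}:  v_{2} + v_{3} = 0  →  sig = [2:]
  {2,5}:  v_{2} + v_{5} = v_{1} + v_{4} + v_{6}  →  sig = [2:1,1,1]
  {2,7}:  v_{2} + v_{7} = v_{1} + v_{5} + v_{6} + v_{9}  →  sig = [2:1,1,1,1]
  {2,10}:  v_{2} + v_{10} = v_{1} + v_{5} + v_{6} + v_{8}  →  sig = [2:1,1,1,1]
  {7,8}:  v_{7} + v_{8} = v_{1} + 3·v_{3} + v_{6}  →  sig = [2:1,1,3]
  {9,10}:  v_{9} + v_{10} = v_{1} + 3·v_{3} + v_{6}  →  sig = [2:1,1,3]
  {4,7}:  v_{4} + v_{7} = 2·v_{5} + v_{9}  →  sig = [2:1,2]
  {4,10}:  v_{4} + v_{10} = 2·v_{5} + v_{8}  →  sig = [2:1,2]
  {7,10}:  v_{7} + v_{10} = 2·v_{1} + 4·v_{3} + v_{5} + 2·v_{6}  →  sig = [2:1,2,2,4]
  {5,8,9}:  v_{5} + v_{8} + v_{9} = 2·v_{3}  →  sig = [3:2]
  {1,3,4,6}:  v_{1} + v_{3} + v_{4} + v_{6} = v_{5}  →  sig = [4:1]
  {1,3,5,6,8}:  v_{1} + v_{3} + v_{5} + v_{6} + v_{8} = v_{10}  →  sig = [5:1]
  {1,3,5,6,9}:  v_{1} + v_{3} + v_{5} + v_{6} + v_{9} = v_{7}  →  sig = [5:1]
  {1,4,6,8,9}:  v_{1} + v_{4} + v_{6} + v_{8} + v_{9} = v_{3}  →  sig = [5:1]

Hence PRS(X_Σ) =
[[2:], [2:1,1,1], [2:1,1,1,1], [2:1,1,1,1], [2:1,1,3], [2:1,1,3], [2:1,2], [2:1,2], [2:1,2,2,4], [3:2], [4:1], [5:1], [5:1], [5:1]]


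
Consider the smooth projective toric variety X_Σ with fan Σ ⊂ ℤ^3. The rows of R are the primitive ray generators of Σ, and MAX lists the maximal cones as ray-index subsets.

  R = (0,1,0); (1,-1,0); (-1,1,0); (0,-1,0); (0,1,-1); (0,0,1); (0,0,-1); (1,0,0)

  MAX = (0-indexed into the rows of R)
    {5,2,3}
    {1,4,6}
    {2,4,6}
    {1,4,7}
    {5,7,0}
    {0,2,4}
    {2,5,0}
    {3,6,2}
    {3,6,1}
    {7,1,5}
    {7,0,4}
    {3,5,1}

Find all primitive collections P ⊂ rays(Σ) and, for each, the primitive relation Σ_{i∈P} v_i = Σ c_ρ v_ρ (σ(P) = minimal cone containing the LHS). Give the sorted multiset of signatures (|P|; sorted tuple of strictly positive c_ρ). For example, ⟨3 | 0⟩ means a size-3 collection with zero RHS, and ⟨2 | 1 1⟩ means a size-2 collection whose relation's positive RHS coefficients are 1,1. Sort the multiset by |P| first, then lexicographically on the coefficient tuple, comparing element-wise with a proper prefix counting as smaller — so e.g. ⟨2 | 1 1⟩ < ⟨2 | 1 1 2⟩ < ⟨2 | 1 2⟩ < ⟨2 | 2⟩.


The 10 primitive collections of Σ (r=8, n=3):

  • {0,3}:  v_{0} + v_{3} = 0 — sig = ⟨2 | 0⟩
  • {1,2}:  v_{1} + v_{2} = 0 — sig = ⟨2 | 0⟩
  • {5,6}:  v_{5} + v_{6} = 0 — sig = ⟨2 | 0⟩
  • {0,1}:  v_{0} + v_{1} = v_{7} — sig = ⟨2 | 1⟩
  • {0,6}:  v_{0} + v_{6} = v_{4} — sig = ⟨2 | 1⟩
  • {2,7}:  v_{2} + v_{7} = v_{0} — sig = ⟨2 | 1⟩
  • {3,4}:  v_{3} + v_{4} = v_{6} — sig = ⟨2 | 1⟩
  • {3,7}:  v_{3} + v_{7} = v_{1} — sig = ⟨2 | 1⟩
  • {4,5}:  v_{4} + v_{5} = v_{0} — sig = ⟨2 | 1⟩
  • {6,7}:  v_{6} + v_{7} = v_{1} + v_{4} — sig = ⟨2 | 1 1⟩

Hence PRS(X_Σ) =
    |P|=2: 10 collections, coeffs (), (), (), (1), (1), (1), (1), (1), (1), (1,1)


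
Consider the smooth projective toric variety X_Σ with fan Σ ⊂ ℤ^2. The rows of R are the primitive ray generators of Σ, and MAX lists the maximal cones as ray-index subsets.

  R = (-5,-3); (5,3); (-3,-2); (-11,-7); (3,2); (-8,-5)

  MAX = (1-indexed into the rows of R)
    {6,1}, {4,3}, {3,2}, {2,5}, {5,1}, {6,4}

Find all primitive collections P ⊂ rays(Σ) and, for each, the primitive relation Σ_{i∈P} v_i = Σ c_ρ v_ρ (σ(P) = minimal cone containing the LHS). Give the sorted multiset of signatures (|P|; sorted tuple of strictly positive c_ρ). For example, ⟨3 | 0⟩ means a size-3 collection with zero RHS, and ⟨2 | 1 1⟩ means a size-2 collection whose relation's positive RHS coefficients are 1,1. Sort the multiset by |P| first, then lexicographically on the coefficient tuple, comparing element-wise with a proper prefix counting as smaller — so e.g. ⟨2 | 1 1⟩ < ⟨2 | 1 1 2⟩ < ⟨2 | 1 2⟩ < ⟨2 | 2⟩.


The 9 primitive collections of Σ (r=6, n=2):

  P={1,2}:  v_{1} + v_{2} = 0 ; sig = ⟨2 | 0⟩
  P={3,5}:  v_{3} + v_{5} = 0 ; sig = ⟨2 | 0⟩
  P={1,3}:  v_{1} + v_{3} = v_{6} ; sig = ⟨2 | 1⟩
  P={2,6}:  v_{2} + v_{6} = v_{3} ; sig = ⟨2 | 1⟩
  P={3,6}:  v_{3} + v_{6} = v_{4} ; sig = ⟨2 | 1⟩
  P={4,5}:  v_{4} + v_{5} = v_{6} ; sig = ⟨2 | 1⟩
  P={5,6}:  v_{5} + v_{6} = v_{1} ; sig = ⟨2 | 1⟩
  P={1,4}:  v_{1} + v_{4} = 2·v_{6} ; sig = ⟨2 | 2⟩
  P={2,4}:  v_{2} + v_{4} = 2·v_{3} ; sig = ⟨2 | 2⟩

Hence PRS(X_Σ) =
{ ⟨2 | 0⟩ ×2,  ⟨2 | 1⟩ ×5,  ⟨2 | 2⟩ ×2 }


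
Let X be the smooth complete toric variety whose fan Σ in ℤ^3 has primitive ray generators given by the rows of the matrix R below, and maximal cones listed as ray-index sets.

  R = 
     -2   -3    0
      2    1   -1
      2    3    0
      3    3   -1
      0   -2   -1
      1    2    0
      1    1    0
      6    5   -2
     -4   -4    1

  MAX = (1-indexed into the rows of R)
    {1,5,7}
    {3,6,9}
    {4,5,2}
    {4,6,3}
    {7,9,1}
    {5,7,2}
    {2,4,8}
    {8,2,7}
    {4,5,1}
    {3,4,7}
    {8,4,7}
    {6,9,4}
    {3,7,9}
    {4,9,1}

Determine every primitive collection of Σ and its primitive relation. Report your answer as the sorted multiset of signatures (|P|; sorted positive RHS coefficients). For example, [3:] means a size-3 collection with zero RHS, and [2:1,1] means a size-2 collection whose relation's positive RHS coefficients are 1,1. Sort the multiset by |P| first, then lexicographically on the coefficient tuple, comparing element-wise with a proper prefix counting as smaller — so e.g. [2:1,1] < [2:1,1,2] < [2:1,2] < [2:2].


20 minimal non-faces of Δ(Σ) (on 9 rays):

  P = {1,3}:  v_{1} + v_{3} = 0  ⟹  sig = [2:]
  P = {1,2}:  v_{1} + v_{2} = v_{5}  ⟹  sig = [2:1]
  P = {2,6}:  v_{2} + v_{6} = v_{4}  ⟹  sig = [2:1]
  P = {2,9}:  v_{2} + v_{9} = v_{1}  ⟹  sig = [2:1]
  P = {3,5}:  v_{3} + v_{5} = v_{2}  ⟹  sig = [2:1]
  P = {6,7}:  v_{6} + v_{7} = v_{3}  ⟹  sig = [2:1]
  P = {8,9}:  v_{8} + v_{9} = v_{2}  ⟹  sig = [2:1]
  P = {1,6}:  v_{1} + v_{6} = v_{4} + v_{9}  ⟹  sig = [2:1,1]
  P = {2,3}:  v_{2} + v_{3} = v_{4} + v_{7}  ⟹  sig = [2:1,1]
  P = {5,6}:  v_{5} + v_{6} = v_{1} + v_{4}  ⟹  sig = [2:1,1]
  P = {6,8}:  v_{6} + v_{8} = 2·v_{4} + v_{7}  ⟹  sig = [2:1,2]
  P = {1,8}:  v_{1} + v_{8} = 2·v_{2}  ⟹  sig = [2:2]
  P = {5,9}:  v_{5} + v_{9} = 2·v_{1}  ⟹  sig = [2:2]
  P = {3,8}:  v_{3} + v_{8} = 2·v_{4} + 2·v_{7}  ⟹  sig = [2:2,2]
  P = {5,8}:  v_{5} + v_{8} = 3·v_{2}  ⟹  sig = [2:3]
  P = {4,7,9}:  v_{4} + v_{7} + v_{9} = 0  ⟹  sig = [3:]
  P = {1,4,7}:  v_{1} + v_{4} + v_{7} = v_{2}  ⟹  sig = [3:1]
  P = {2,4,7}:  v_{2} + v_{4} + v_{7} = v_{8}  ⟹  sig = [3:1]
  P = {3,4,9}:  v_{3} + v_{4} + v_{9} = v_{6}  ⟹  sig = [3:1]
  P = {4,5,7}:  v_{4} + v_{5} + v_{7} = 2·v_{2}  ⟹  sig = [3:2]

Sorted signature multiset PRS(X):
    |P|=2: 15 collections, coeffs (), (1), (1), (1), (1), (1), (1), (1,1), (1,1), (1,1), (1,2), (2), (2), (2,2), (3)
    |P|=3: 5 collections, coeffs (), (1), (1), (1), (2)


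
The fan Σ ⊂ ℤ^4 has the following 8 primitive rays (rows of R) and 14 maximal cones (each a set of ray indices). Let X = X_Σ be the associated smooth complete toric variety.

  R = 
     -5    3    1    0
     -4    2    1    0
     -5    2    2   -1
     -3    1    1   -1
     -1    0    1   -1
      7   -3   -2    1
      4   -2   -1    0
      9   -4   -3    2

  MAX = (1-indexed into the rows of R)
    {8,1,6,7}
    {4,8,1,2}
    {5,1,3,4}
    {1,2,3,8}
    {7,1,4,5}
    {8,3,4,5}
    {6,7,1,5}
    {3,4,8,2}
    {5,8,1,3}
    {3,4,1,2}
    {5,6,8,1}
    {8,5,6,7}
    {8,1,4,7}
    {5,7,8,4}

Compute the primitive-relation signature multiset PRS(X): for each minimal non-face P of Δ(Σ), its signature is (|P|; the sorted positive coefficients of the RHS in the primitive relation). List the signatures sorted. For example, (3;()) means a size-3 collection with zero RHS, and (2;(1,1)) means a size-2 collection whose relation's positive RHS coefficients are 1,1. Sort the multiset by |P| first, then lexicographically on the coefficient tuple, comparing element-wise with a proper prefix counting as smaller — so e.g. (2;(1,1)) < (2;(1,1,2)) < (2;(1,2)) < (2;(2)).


|primitive collections| = 9. Relations:

  P = {2,7}:  v_{2} + v_{7} = 0 — sig = (2;())
  P = {2,5}:  v_{2} + v_{5} = v_{3} — sig = (2;(1))
  P = {3,7}:  v_{3} + v_{7} = v_{5} — sig = (2;(1))
  P = {4,6}:  v_{4} + v_{6} = v_{7} — sig = (2;(1))
  P = {2,6}:  v_{2} + v_{6} = v_{1} + v_{5} + v_{8} — sig = (2;(1,1,1))
  P = {3,6}:  v_{3} + v_{6} = v_{1} + 2·v_{5} + v_{8} — sig = (2;(1,1,2))
  P = {1,4,5,8}:  v_{1} + v_{4} + v_{5} + v_{8} = 0 — sig = (4;())
  P = {1,3,4,8}:  v_{1} + v_{3} + v_{4} + v_{8} = v_{2} — sig = (4;(1))
  P = {1,5,7,8}:  v_{1} + v_{5} + v_{7} + v_{8} = v_{6} — sig = (4;(1))

Hence PRS(X_Σ) =
{ (2;()),  (2;(1)) ×3,  (2;(1,1,1)),  (2;(1,1,2)),  (4;()),  (4;(1)) ×2 }


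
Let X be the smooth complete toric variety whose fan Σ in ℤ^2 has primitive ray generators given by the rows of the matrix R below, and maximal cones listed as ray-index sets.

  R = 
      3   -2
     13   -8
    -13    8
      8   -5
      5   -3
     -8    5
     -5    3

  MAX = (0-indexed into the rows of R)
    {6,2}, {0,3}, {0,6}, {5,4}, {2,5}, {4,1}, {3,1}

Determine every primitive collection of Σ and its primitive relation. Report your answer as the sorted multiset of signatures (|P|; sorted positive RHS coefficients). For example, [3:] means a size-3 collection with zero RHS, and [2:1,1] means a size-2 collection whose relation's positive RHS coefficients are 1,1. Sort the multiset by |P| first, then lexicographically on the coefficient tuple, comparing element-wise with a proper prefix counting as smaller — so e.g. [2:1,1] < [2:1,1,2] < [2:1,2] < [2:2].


Primitive collections (14):

  P = {1,2}:  v_{1} + v_{2} = 0  ⇒ sig = [2:]
  P = {3,5}:  v_{3} + v_{5} = 0  ⇒ sig = [2:]
  P = {4,6}:  v_{4} + v_{6} = 0  ⇒ sig = [2:]
  P = {0,4}:  v_{0} + v_{4} = v_{3}  ⇒ sig = [2:1]
  P = {0,5}:  v_{0} + v_{5} = v_{6}  ⇒ sig = [2:1]
  P = {1,5}:  v_{1} + v_{5} = v_{4}  ⇒ sig = [2:1]
  P = {1,6}:  v_{1} + v_{6} = v_{3}  ⇒ sig = [2:1]
  P = {2,3}:  v_{2} + v_{3} = v_{6}  ⇒ sig = [2:1]
  P = {2,4}:  v_{2} + v_{4} = v_{5}  ⇒ sig = [2:1]
  P = {3,4}:  v_{3} + v_{4} = v_{1}  ⇒ sig = [2:1]
  P = {3,6}:  v_{3} + v_{6} = v_{0}  ⇒ sig = [2:1]
  P = {5,6}:  v_{5} + v_{6} = v_{2}  ⇒ sig = [2:1]
  P = {0,1}:  v_{0} + v_{1} = 2·v_{3}  ⇒ sig = [2:2]
  P = {0,2}:  v_{0} + v_{2} = 2·v_{6}  ⇒ sig = [2:2]

Hence PRS(X_Σ) =
[[2:], [2:], [2:], [2:1], [2:1], [2:1], [2:1], [2:1], [2:1], [2:1], [2:1], [2:1], [2:2], [2:2]]


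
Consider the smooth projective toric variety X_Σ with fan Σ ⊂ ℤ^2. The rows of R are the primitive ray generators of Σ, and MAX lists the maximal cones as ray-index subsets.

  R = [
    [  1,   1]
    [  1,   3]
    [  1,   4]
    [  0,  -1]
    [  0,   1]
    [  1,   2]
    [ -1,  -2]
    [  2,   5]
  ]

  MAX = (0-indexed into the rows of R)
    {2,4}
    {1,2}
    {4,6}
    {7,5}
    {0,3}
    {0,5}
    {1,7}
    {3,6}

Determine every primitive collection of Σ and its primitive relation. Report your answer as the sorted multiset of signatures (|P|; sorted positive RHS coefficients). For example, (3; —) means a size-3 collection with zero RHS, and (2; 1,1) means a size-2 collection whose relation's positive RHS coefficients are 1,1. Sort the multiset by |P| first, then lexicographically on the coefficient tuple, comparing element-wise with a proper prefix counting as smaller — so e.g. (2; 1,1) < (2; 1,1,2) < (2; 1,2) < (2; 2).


20 minimal non-faces of Δ(Σ) (on 8 rays):

  P={3,4}:  v_{3} + v_{4} = 0  so sig = (2; —)
  P={5,6}:  v_{5} + v_{6} = 0  so sig = (2; —)
  P={0,2}:  v_{0} + v_{2} = v_{7}  so sig = (2; 1)
  P={0,4}:  v_{0} + v_{4} = v_{5}  so sig = (2; 1)
  P={0,6}:  v_{0} + v_{6} = v_{3}  so sig = (2; 1)
  P={1,3}:  v_{1} + v_{3} = v_{5}  so sig = (2; 1)
  P={1,4}:  v_{1} + v_{4} = v_{2}  so sig = (2; 1)
  P={1,5}:  v_{1} + v_{5} = v_{7}  so sig = (2; 1)
  P={1,6}:  v_{1} + v_{6} = v_{4}  so sig = (2; 1)
  P={2,3}:  v_{2} + v_{3} = v_{1}  so sig = (2; 1)
  P={3,5}:  v_{3} + v_{5} = v_{0}  so sig = (2; 1)
  P={4,5}:  v_{4} + v_{5} = v_{1}  so sig = (2; 1)
  P={6,7}:  v_{6} + v_{7} = v_{1}  so sig = (2; 1)
  P={0,1}:  v_{0} + v_{1} = 2·v_{5}  so sig = (2; 2)
  P={2,5}:  v_{2} + v_{5} = 2·v_{1}  so sig = (2; 2)
  P={2,6}:  v_{2} + v_{6} = 2·v_{4}  so sig = (2; 2)
  P={3,7}:  v_{3} + v_{7} = 2·v_{5}  so sig = (2; 2)
  P={4,7}:  v_{4} + v_{7} = 2·v_{1}  so sig = (2; 2)
  P={0,7}:  v_{0} + v_{7} = 3·v_{5}  so sig = (2; 3)
  P={2,7}:  v_{2} + v_{7} = 3·v_{1}  so sig = (2; 3)

so the primitive-relation signature multiset is
    (2; —)
    (2; —)
    (2; 1)
    (2; 1)
    (2; 1)
    (2; 1)
    (2; 1)
    (2; 1)
    (2; 1)
    (2; 1)
    (2; 1)
    (2; 1)
    (2; 1)
    (2; 2)
    (2; 2)
    (2; 2)
    (2; 2)
    (2; 2)
    (2; 3)
    (2; 3)


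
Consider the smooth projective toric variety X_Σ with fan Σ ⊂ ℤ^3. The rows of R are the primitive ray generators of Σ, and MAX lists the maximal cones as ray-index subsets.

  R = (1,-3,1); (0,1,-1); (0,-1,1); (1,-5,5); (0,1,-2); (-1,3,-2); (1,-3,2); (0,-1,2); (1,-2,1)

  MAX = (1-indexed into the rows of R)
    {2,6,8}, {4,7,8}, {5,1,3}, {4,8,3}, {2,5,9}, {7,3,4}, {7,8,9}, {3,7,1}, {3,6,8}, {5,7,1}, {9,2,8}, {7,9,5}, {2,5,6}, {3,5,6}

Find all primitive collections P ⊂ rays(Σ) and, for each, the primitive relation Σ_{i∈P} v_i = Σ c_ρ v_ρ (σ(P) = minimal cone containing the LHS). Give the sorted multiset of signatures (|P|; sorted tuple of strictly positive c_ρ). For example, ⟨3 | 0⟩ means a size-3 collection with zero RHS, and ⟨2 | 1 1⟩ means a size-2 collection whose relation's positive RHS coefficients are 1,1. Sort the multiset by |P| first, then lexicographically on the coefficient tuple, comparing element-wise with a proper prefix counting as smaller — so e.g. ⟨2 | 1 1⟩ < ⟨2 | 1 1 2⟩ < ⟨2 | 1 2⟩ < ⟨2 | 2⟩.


17 collections generate NE(X_Σ); each relation:

  • {2,3}:  v_{2} + v_{3} = 0 — sig = ⟨2 | 0⟩
  • {5,8}:  v_{5} + v_{8} = 0 — sig = ⟨2 | 0⟩
  • {6,7}:  v_{6} + v_{7} = 0 — sig = ⟨2 | 0⟩
  • {2,7}:  v_{2} + v_{7} = v_{9} — sig = ⟨2 | 1⟩
  • {3,9}:  v_{3} + v_{9} = v_{7} — sig = ⟨2 | 1⟩
  • {6,9}:  v_{6} + v_{9} = v_{2} — sig = ⟨2 | 1⟩
  • {1,2}:  v_{1} + v_{2} = v_{5} + v_{7} — sig = ⟨2 | 1 1⟩
  • {1,6}:  v_{1} + v_{6} = v_{3} + v_{5} — sig = ⟨2 | 1 1⟩
  • {1,8}:  v_{1} + v_{8} = v_{3} + v_{7} — sig = ⟨2 | 1 1⟩
  • {2,4}:  v_{2} + v_{4} = v_{7} + v_{8} — sig = ⟨2 | 1 1⟩
  • {4,5}:  v_{4} + v_{5} = v_{3} + v_{7} — sig = ⟨2 | 1 1⟩
  • {4,6}:  v_{4} + v_{6} = v_{3} + v_{8} — sig = ⟨2 | 1 1⟩
  • {1,9}:  v_{1} + v_{9} = v_{5} + 2·v_{7} — sig = ⟨2 | 1 2⟩
  • {4,9}:  v_{4} + v_{9} = 2·v_{7} + v_{8} — sig = ⟨2 | 1 2⟩
  • {1,4}:  v_{1} + v_{4} = 2·v_{3} + 2·v_{7} — sig = ⟨2 | 2 2⟩
  • {3,5,7}:  v_{3} + v_{5} + v_{7} = v_{1} — sig = ⟨3 | 1⟩
  • {3,7,8}:  v_{3} + v_{7} + v_{8} = v_{4} — sig = ⟨3 | 1⟩

Signatures (|P|; sorted positive RHS coefficients), sorted:
    |P|=2: 15 collections, coeffs (), (), (), (1), (1), (1), (1,1), (1,1), (1,1), (1,1), (1,1), (1,1), (1,2), (1,2), (2,2)
    |P|=3: 2 collections, coeffs (1), (1)


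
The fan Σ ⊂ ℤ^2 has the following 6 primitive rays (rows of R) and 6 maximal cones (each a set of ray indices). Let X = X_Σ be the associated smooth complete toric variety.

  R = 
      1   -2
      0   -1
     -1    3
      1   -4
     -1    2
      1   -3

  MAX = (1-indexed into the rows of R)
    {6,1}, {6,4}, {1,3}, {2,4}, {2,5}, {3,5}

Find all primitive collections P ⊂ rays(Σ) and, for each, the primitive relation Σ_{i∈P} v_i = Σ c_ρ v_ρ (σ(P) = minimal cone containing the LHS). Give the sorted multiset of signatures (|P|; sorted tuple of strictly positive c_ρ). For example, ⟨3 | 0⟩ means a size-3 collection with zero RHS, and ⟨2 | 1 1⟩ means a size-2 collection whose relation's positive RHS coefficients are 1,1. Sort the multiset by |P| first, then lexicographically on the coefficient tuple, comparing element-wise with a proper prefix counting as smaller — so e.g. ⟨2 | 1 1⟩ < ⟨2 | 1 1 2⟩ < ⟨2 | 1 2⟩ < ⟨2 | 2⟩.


|primitive collections| = 9. Relations:

  P = {1,5}:  v_{1} + v_{5} = 0 — sig = ⟨2 | 0⟩
  P = {3,6}:  v_{3} + v_{6} = 0 — sig = ⟨2 | 0⟩
  P = {1,2}:  v_{1} + v_{2} = v_{6} — sig = ⟨2 | 1⟩
  P = {2,3}:  v_{2} + v_{3} = v_{5} — sig = ⟨2 | 1⟩
  P = {2,6}:  v_{2} + v_{6} = v_{4} — sig = ⟨2 | 1⟩
  P = {3,4}:  v_{3} + v_{4} = v_{2} — sig = ⟨2 | 1⟩
  P = {5,6}:  v_{5} + v_{6} = v_{2} — sig = ⟨2 | 1⟩
  P = {1,4}:  v_{1} + v_{4} = 2·v_{6} — sig = ⟨2 | 2⟩
  P = {4,5}:  v_{4} + v_{5} = 2·v_{2} — sig = ⟨2 | 2⟩

so the primitive-relation signature multiset is
    |P|=2: 9 collections, coeffs (), (), (1), (1), (1), (1), (1), (2), (2)


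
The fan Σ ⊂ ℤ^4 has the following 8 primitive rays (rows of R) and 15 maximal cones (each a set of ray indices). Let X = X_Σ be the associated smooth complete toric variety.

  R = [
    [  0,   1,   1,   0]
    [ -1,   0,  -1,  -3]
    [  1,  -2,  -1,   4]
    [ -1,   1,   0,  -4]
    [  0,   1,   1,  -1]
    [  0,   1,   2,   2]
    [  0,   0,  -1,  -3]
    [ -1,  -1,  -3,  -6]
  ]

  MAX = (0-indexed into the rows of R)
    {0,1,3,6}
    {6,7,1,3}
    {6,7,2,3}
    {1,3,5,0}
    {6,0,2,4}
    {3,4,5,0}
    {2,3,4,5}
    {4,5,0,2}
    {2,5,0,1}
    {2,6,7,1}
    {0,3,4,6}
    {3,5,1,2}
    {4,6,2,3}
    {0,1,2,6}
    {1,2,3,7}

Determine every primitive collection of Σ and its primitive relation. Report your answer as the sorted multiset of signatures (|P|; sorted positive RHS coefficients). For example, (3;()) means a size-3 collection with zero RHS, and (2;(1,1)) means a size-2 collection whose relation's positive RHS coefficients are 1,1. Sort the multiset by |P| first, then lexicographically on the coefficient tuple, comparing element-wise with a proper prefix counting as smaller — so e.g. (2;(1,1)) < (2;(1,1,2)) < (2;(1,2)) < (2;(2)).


|primitive collections| = 7. Relations:

  P = {1,4}:  v_{1} + v_{4} = v_{3}  ⇒ sig = (2;(1))
  P = {5,6}:  v_{5} + v_{6} = v_{4}  ⇒ sig = (2;(1))
  P = {0,7}:  v_{0} + v_{7} = v_{1} + v_{6}  ⇒ sig = (2;(1,1))
  P = {4,7}:  v_{4} + v_{7} = v_{2} + 2·v_{3} + v_{6}  ⇒ sig = (2;(1,1,2))
  P = {5,7}:  v_{5} + v_{7} = v_{2} + 2·v_{3}  ⇒ sig = (2;(1,2))
  P = {0,2,3}:  v_{0} + v_{2} + v_{3} = 0  ⇒ sig = (3;())
  P = {1,2,3,6}:  v_{1} + v_{2} + v_{3} + v_{6} = v_{7}  ⇒ sig = (4;(1))

Signatures (|P|; sorted positive RHS coefficients), sorted:
    (2;(1))
    (2;(1))
    (2;(1,1))
    (2;(1,1,2))
    (2;(1,2))
    (3;())
    (4;(1))


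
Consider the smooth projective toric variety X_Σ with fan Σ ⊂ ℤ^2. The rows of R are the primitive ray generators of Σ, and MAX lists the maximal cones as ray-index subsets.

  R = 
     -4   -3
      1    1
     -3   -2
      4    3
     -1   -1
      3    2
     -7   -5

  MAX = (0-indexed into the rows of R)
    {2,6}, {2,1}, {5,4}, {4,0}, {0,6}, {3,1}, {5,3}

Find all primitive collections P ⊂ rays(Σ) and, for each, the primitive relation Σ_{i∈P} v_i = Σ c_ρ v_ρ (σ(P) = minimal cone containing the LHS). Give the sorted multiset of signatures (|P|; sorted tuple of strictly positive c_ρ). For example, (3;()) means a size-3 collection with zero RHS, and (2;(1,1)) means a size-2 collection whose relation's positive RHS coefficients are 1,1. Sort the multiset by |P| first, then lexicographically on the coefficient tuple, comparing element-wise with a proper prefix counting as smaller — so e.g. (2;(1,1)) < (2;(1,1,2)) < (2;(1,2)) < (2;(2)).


|primitive collections| = 14. Relations:

  P={0,3}:  v_{0} + v_{3} = 0  ⟹  sig = (2;())
  P={1,4}:  v_{1} + v_{4} = 0  ⟹  sig = (2;())
  P={2,5}:  v_{2} + v_{5} = 0  ⟹  sig = (2;())
  P={0,1}:  v_{0} + v_{1} = v_{2}  ⟹  sig = (2;(1))
  P={0,2}:  v_{0} + v_{2} = v_{6}  ⟹  sig = (2;(1))
  P={0,5}:  v_{0} + v_{5} = v_{4}  ⟹  sig = (2;(1))
  P={1,5}:  v_{1} + v_{5} = v_{3}  ⟹  sig = (2;(1))
  P={2,3}:  v_{2} + v_{3} = v_{1}  ⟹  sig = (2;(1))
  P={2,4}:  v_{2} + v_{4} = v_{0}  ⟹  sig = (2;(1))
  P={3,4}:  v_{3} + v_{4} = v_{5}  ⟹  sig = (2;(1))
  P={3,6}:  v_{3} + v_{6} = v_{2}  ⟹  sig = (2;(1))
  P={5,6}:  v_{5} + v_{6} = v_{0}  ⟹  sig = (2;(1))
  P={1,6}:  v_{1} + v_{6} = 2·v_{2}  ⟹  sig = (2;(2))
  P={4,6}:  v_{4} + v_{6} = 2·v_{0}  ⟹  sig = (2;(2))

Sorted signature multiset PRS(X):
    |P|=2: 14 collections, coeffs (), (), (), (1), (1), (1), (1), (1), (1), (1), (1), (1), (2), (2)


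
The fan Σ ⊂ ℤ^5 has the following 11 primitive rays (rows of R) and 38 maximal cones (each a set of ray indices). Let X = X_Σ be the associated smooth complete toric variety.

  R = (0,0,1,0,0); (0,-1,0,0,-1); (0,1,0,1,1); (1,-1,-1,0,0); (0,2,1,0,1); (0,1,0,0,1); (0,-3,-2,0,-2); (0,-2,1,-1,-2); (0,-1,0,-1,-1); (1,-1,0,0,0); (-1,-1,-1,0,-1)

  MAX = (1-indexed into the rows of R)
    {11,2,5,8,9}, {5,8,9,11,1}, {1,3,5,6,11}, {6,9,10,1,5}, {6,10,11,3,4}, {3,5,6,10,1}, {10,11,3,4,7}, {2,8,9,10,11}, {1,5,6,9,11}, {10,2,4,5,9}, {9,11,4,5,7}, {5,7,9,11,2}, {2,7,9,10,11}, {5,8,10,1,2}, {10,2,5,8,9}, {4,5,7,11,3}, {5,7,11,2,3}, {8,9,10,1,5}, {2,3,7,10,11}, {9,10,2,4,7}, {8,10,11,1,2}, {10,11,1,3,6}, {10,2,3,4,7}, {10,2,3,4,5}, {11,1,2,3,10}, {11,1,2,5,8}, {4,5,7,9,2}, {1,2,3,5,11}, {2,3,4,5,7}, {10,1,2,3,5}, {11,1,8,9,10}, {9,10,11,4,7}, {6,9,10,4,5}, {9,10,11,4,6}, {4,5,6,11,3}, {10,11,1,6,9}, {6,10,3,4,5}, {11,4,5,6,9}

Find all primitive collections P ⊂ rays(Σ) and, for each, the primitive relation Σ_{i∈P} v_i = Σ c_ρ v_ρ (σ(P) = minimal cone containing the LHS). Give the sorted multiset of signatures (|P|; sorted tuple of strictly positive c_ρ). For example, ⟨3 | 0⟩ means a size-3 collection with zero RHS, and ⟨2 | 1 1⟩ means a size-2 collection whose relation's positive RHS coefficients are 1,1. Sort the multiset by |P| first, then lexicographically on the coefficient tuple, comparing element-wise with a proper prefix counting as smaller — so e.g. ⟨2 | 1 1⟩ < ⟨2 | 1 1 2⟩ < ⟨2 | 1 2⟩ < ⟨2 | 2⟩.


Δ(Σ) — 11 vertices, 13 min non-faces:

  P = {2,6}:  v_{2} + v_{6} = 0  →  sig = ⟨2 | 0⟩
  P = {3,9}:  v_{3} + v_{9} = 0  →  sig = ⟨2 | 0⟩
  P = {1,4}:  v_{1} + v_{4} = v_{10}  →  sig = ⟨2 | 1⟩
  P = {3,8}:  v_{3} + v_{8} = v_{1} + v_{2}  →  sig = ⟨2 | 1 1⟩
  P = {6,7}:  v_{6} + v_{7} = v_{4} + v_{11}  →  sig = ⟨2 | 1 1⟩
  P = {6,8}:  v_{6} + v_{8} = v_{1} + v_{9}  →  sig = ⟨2 | 1 1⟩
  P = {1,7}:  v_{1} + v_{7} = v_{2} + v_{10} + v_{11}  →  sig = ⟨2 | 1 1 1⟩
  P = {4,8}:  v_{4} + v_{8} = v_{2} + v_{9} + v_{10}  →  sig = ⟨2 | 1 1 1⟩
  P = {7,8}:  v_{7} + v_{8} = 2·v_{2} + v_{9} + v_{10} + v_{11}  →  sig = ⟨2 | 1 1 1 2⟩
  P = {5,10,11}:  v_{5} + v_{10} + v_{11} = 0  →  sig = ⟨3 | 0⟩
  P = {1,2,9}:  v_{1} + v_{2} + v_{9} = v_{8}  →  sig = ⟨3 | 1⟩
  P = {2,4,11}:  v_{2} + v_{4} + v_{11} = v_{7}  →  sig = ⟨3 | 1⟩
  P = {5,7,10}:  v_{5} + v_{7} + v_{10} = v_{2} + v_{4}  →  sig = ⟨3 | 1 1⟩

so the primitive-relation signature multiset is
    ⟨2 | 0⟩
    ⟨2 | 0⟩
    ⟨2 | 1⟩
    ⟨2 | 1 1⟩
    ⟨2 | 1 1⟩
    ⟨2 | 1 1⟩
    ⟨2 | 1 1 1⟩
    ⟨2 | 1 1 1⟩
    ⟨2 | 1 1 1 2⟩
    ⟨3 | 0⟩
    ⟨3 | 1⟩
    ⟨3 | 1⟩
    ⟨3 | 1 1⟩


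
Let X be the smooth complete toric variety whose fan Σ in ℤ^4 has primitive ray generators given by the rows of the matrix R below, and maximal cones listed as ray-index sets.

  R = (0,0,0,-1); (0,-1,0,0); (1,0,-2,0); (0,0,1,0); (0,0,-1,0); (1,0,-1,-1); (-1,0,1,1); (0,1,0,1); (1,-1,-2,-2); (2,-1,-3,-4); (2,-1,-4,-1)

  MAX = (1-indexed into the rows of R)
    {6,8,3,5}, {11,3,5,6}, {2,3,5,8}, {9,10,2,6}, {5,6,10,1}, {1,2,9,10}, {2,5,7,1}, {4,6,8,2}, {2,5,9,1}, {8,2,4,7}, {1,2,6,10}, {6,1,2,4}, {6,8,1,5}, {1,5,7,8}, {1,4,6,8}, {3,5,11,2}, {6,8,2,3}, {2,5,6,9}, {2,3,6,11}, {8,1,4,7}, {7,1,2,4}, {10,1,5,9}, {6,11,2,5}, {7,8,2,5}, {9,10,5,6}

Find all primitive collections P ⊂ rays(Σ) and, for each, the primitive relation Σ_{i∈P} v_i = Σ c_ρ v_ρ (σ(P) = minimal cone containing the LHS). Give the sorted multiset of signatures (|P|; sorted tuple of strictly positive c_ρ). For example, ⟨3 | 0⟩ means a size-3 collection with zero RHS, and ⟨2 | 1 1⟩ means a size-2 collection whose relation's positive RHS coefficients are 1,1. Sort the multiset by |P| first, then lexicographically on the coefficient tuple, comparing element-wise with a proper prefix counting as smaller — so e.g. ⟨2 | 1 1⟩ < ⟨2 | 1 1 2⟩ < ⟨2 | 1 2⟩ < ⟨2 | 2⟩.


The 25 primitive collections of Σ (r=11, n=4):

  P={4,5}:  v_{4} + v_{5} = 0 — sig = ⟨2 | 0⟩
  P={6,7}:  v_{6} + v_{7} = 0 — sig = ⟨2 | 0⟩
  P={1,3}:  v_{1} + v_{3} = v_{5} + v_{6} — sig = ⟨2 | 1 1⟩
  P={7,10}:  v_{7} + v_{10} = v_{1} + v_{9} — sig = ⟨2 | 1 1⟩
  P={8,9}:  v_{8} + v_{9} = v_{5} + v_{6} — sig = ⟨2 | 1 1⟩
  P={3,4}:  v_{3} + v_{4} = v_{2} + v_{6} + v_{8} — sig = ⟨2 | 1 1 1⟩
  P={3,7}:  v_{3} + v_{7} = v_{2} + v_{5} + v_{8} — sig = ⟨2 | 1 1 1⟩
  P={4,9}:  v_{4} + v_{9} = v_{1} + v_{2} + v_{6} — sig = ⟨2 | 1 1 1⟩
  P={4,11}:  v_{4} + v_{11} = v_{2} + v_{3} + v_{6} — sig = ⟨2 | 1 1 1⟩
  P={7,9}:  v_{7} + v_{9} = v_{1} + v_{2} + v_{5} — sig = ⟨2 | 1 1 1⟩
  P={7,11}:  v_{7} + v_{11} = v_{2} + v_{3} + v_{5} — sig = ⟨2 | 1 1 1⟩
  P={3,10}:  v_{3} + v_{10} = v_{5} + 2·v_{6} + v_{9} — sig = ⟨2 | 1 1 2⟩
  P={8,10}:  v_{8} + v_{10} = v_{1} + v_{5} + 2·v_{6} — sig = ⟨2 | 1 1 2⟩
  P={10,11}:  v_{10} + v_{11} = v_{2} + 2·v_{5} + 3·v_{6} + v_{9} — sig = ⟨2 | 1 1 2 3⟩
  P={1,11}:  v_{1} + v_{11} = v_{2} + 2·v_{5} + 2·v_{6} — sig = ⟨2 | 1 2 2⟩
  P={3,9}:  v_{3} + v_{9} = v_{2} + 2·v_{5} + 2·v_{6} — sig = ⟨2 | 1 2 2⟩
  P={4,10}:  v_{4} + v_{10} = 2·v_{1} + v_{2} + 2·v_{6} — sig = ⟨2 | 1 2 2⟩
  P={8,11}:  v_{8} + v_{11} = 2·v_{3} — sig = ⟨2 | 2⟩
  P={9,11}:  v_{9} + v_{11} = 2·v_{2} + 3·v_{5} + 3·v_{6} — sig = ⟨2 | 2 3 3⟩
  P={1,2,8}:  v_{1} + v_{2} + v_{8} = 0 — sig = ⟨3 | 0⟩
  P={1,6,9}:  v_{1} + v_{6} + v_{9} = v_{10} — sig = ⟨3 | 1⟩
  P={2,5,10}:  v_{2} + v_{5} + v_{10} = 2·v_{9} — sig = ⟨3 | 2⟩
  P={1,2,5,6}:  v_{1} + v_{2} + v_{5} + v_{6} = v_{9} — sig = ⟨4 | 1⟩
  P={2,3,5,6}:  v_{2} + v_{3} + v_{5} + v_{6} = v_{11} — sig = ⟨4 | 1⟩
  P={2,5,6,8}:  v_{2} + v_{5} + v_{6} + v_{8} = v_{3} — sig = ⟨4 | 1⟩

Hence PRS(X_Σ) =
[⟨2 | 0⟩, ⟨2 | 0⟩, ⟨2 | 1 1⟩, ⟨2 | 1 1⟩, ⟨2 | 1 1⟩, ⟨2 | 1 1 1⟩, ⟨2 | 1 1 1⟩, ⟨2 | 1 1 1⟩, ⟨2 | 1 1 1⟩, ⟨2 | 1 1 1⟩, ⟨2 | 1 1 1⟩, ⟨2 | 1 1 2⟩, ⟨2 | 1 1 2⟩, ⟨2 | 1 1 2 3⟩, ⟨2 | 1 2 2⟩, ⟨2 | 1 2 2⟩, ⟨2 | 1 2 2⟩, ⟨2 | 2⟩, ⟨2 | 2 3 3⟩, ⟨3 | 0⟩, ⟨3 | 1⟩, ⟨3 | 2⟩, ⟨4 | 1⟩, ⟨4 | 1⟩, ⟨4 | 1⟩]


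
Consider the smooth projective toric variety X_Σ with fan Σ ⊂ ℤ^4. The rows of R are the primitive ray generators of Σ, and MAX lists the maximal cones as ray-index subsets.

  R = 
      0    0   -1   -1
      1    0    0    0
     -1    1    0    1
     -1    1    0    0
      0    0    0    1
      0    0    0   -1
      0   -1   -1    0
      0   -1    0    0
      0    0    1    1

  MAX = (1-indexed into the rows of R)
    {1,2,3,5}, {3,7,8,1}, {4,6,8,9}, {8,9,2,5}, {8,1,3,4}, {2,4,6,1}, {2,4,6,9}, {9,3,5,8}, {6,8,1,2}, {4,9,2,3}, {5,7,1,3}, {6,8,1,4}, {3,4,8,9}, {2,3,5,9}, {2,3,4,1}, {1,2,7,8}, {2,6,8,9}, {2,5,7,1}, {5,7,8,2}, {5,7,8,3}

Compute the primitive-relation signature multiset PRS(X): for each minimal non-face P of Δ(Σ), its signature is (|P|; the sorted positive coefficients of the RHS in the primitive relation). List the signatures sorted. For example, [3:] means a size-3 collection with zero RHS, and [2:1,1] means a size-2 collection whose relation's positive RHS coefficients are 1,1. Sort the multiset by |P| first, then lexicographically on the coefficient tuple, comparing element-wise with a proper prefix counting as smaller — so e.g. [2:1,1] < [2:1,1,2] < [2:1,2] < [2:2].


The 11 primitive collections of Σ (r=9, n=4):

  • {1,9}:  v_{1} + v_{9} = 0 — sig = [2:]
  • {5,6}:  v_{5} + v_{6} = 0 — sig = [2:]
  • {3,6}:  v_{3} + v_{6} = v_{4} — sig = [2:1]
  • {4,5}:  v_{4} + v_{5} = v_{3} — sig = [2:1]
  • {6,7}:  v_{6} + v_{7} = v_{1} + v_{8} — sig = [2:1,1]
  • {7,9}:  v_{7} + v_{9} = v_{5} + v_{8} — sig = [2:1,1]
  • {4,7}:  v_{4} + v_{7} = v_{1} + v_{3} + v_{8} — sig = [2:1,1,1]
  • {2,4,8}:  v_{2} + v_{4} + v_{8} = 0 — sig = [3:]
  • {1,5,8}:  v_{1} + v_{5} + v_{8} = v_{7} — sig = [3:1]
  • {2,3,8}:  v_{2} + v_{3} + v_{8} = v_{5} — sig = [3:1]
  • {2,3,7}:  v_{2} + v_{3} + v_{7} = v_{1} + 2·v_{5} — sig = [3:1,2]

Signatures (|P|; sorted positive RHS coefficients), sorted:
    |P|=2: 7 collections, coeffs (), (), (1), (1), (1,1), (1,1), (1,1,1)
    |P|=3: 4 collections, coeffs (), (1), (1), (1,2)


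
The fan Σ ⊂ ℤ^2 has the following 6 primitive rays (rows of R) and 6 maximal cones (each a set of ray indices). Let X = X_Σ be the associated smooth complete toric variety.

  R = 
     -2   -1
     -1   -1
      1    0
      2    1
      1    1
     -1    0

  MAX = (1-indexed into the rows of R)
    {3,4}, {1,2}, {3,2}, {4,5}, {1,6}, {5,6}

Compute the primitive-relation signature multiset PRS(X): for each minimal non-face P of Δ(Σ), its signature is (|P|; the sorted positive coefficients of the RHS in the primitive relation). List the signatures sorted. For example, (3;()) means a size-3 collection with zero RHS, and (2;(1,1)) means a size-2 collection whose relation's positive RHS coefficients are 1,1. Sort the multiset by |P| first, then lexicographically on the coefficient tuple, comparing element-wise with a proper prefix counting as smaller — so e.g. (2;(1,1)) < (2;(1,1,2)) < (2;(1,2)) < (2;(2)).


The 9 primitive collections of Σ (r=6, n=2):

  P={1,4}:  v_{1} + v_{4} = 0 — sig = (2;())
  P={2,5}:  v_{2} + v_{5} = 0 — sig = (2;())
  P={3,6}:  v_{3} + v_{6} = 0 — sig = (2;())
  P={1,3}:  v_{1} + v_{3} = v_{2} — sig = (2;(1))
  P={1,5}:  v_{1} + v_{5} = v_{6} — sig = (2;(1))
  P={2,4}:  v_{2} + v_{4} = v_{3} — sig = (2;(1))
  P={2,6}:  v_{2} + v_{6} = v_{1} — sig = (2;(1))
  P={3,5}:  v_{3} + v_{5} = v_{4} — sig = (2;(1))
  P={4,6}:  v_{4} + v_{6} = v_{5} — sig = (2;(1))

Sorted signature multiset PRS(X):
{ (2;()) ×3,  (2;(1)) ×6 }


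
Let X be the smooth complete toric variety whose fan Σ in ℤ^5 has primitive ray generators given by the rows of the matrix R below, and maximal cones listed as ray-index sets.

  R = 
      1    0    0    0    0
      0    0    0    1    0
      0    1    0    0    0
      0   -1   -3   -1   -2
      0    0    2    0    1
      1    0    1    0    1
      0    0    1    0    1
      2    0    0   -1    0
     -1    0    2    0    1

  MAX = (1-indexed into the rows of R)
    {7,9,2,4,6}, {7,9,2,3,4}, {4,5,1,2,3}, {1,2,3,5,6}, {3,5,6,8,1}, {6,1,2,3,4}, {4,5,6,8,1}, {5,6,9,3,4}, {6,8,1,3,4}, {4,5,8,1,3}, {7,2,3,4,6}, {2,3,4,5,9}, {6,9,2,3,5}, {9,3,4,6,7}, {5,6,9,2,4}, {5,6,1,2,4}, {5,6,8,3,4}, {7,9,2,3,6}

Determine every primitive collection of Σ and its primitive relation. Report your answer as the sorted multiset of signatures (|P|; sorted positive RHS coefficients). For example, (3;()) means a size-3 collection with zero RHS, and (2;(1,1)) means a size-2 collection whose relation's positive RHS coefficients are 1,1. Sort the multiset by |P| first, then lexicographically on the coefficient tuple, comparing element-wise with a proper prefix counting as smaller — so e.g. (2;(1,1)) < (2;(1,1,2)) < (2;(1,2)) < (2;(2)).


9 collections generate NE(X_Σ); each relation:

  {1,7}:  v_{1} + v_{7} = v_{6} — sig = (2;(1))
  {1,9}:  v_{1} + v_{9} = v_{5} — sig = (2;(1))
  {5,7}:  v_{5} + v_{7} = v_{6} + v_{9} — sig = (2;(1,1))
  {7,8}:  v_{7} + v_{8} = v_{3} + v_{4} + v_{5} + 2·v_{6} — sig = (2;(1,1,1,2))
  {8,9}:  v_{8} + v_{9} = v_{3} + v_{4} + 2·v_{5} + v_{6} — sig = (2;(1,1,1,2))
  {2,8}:  v_{2} + v_{8} = 2·v_{1} — sig = (2;(2))
  {2,3,4,6,9}:  v_{2} + v_{3} + v_{4} + v_{6} + v_{9} = 0 — sig = (5;())
  {1,3,4,5,6}:  v_{1} + v_{3} + v_{4} + v_{5} + v_{6} = v_{8} — sig = (5;(1))
  {2,3,4,5,6}:  v_{2} + v_{3} + v_{4} + v_{5} + v_{6} = v_{1} — sig = (5;(1))

Sorted signature multiset PRS(X):
[(2;(1)), (2;(1)), (2;(1,1)), (2;(1,1,1,2)), (2;(1,1,1,2)), (2;(2)), (5;()), (5;(1)), (5;(1))]


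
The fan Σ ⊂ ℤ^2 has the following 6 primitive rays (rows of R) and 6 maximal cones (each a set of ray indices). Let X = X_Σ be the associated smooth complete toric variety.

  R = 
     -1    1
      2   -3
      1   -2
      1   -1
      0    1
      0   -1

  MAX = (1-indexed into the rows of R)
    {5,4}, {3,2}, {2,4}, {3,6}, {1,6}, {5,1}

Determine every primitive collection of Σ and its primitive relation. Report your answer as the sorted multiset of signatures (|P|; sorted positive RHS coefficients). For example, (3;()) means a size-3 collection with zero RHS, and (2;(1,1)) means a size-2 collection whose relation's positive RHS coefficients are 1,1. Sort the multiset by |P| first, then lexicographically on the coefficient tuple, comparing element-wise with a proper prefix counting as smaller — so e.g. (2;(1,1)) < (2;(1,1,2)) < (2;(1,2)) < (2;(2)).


Δ(Σ) — 6 vertices, 9 min non-faces:

  {1,4}:  v_{1} + v_{4} = 0  ⇒ sig = (2;())
  {5,6}:  v_{5} + v_{6} = 0  ⇒ sig = (2;())
  {1,2}:  v_{1} + v_{2} = v_{3}  ⇒ sig = (2;(1))
  {1,3}:  v_{1} + v_{3} = v_{6}  ⇒ sig = (2;(1))
  {3,4}:  v_{3} + v_{4} = v_{2}  ⇒ sig = (2;(1))
  {3,5}:  v_{3} + v_{5} = v_{4}  ⇒ sig = (2;(1))
  {4,6}:  v_{4} + v_{6} = v_{3}  ⇒ sig = (2;(1))
  {2,5}:  v_{2} + v_{5} = 2·v_{4}  ⇒ sig = (2;(2))
  {2,6}:  v_{2} + v_{6} = 2·v_{3}  ⇒ sig = (2;(2))

so the primitive-relation signature multiset is
{ (2;()) ×2,  (2;(1)) ×5,  (2;(2)) ×2 }


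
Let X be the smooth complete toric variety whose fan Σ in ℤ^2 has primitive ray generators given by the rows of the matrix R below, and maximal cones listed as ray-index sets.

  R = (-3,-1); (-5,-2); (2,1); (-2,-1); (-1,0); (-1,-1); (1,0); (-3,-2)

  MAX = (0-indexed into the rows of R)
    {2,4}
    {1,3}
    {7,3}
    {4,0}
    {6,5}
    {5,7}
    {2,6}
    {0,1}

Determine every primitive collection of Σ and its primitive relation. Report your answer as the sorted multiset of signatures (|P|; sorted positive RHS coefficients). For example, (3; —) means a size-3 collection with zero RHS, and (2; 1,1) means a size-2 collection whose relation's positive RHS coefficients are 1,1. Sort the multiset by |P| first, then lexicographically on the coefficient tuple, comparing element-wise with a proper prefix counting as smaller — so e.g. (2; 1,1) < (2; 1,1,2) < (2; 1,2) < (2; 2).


The 20 primitive collections of Σ (r=8, n=2):

  P={2,3}:  v_{2} + v_{3} = 0 ; sig = (2; —)
  P={4,6}:  v_{4} + v_{6} = 0 ; sig = (2; —)
  P={0,2}:  v_{0} + v_{2} = v_{4} ; sig = (2; 1)
  P={0,3}:  v_{0} + v_{3} = v_{1} ; sig = (2; 1)
  P={0,6}:  v_{0} + v_{6} = v_{3} ; sig = (2; 1)
  P={1,2}:  v_{1} + v_{2} = v_{0} ; sig = (2; 1)
  P={2,5}:  v_{2} + v_{5} = v_{6} ; sig = (2; 1)
  P={2,7}:  v_{2} + v_{7} = v_{5} ; sig = (2; 1)
  P={3,4}:  v_{3} + v_{4} = v_{0} ; sig = (2; 1)
  P={3,5}:  v_{3} + v_{5} = v_{7} ; sig = (2; 1)
  P={3,6}:  v_{3} + v_{6} = v_{5} ; sig = (2; 1)
  P={4,5}:  v_{4} + v_{5} = v_{3} ; sig = (2; 1)
  P={0,5}:  v_{0} + v_{5} = 2·v_{3} ; sig = (2; 2)
  P={1,4}:  v_{1} + v_{4} = 2·v_{0} ; sig = (2; 2)
  P={1,6}:  v_{1} + v_{6} = 2·v_{3} ; sig = (2; 2)
  P={4,7}:  v_{4} + v_{7} = 2·v_{3} ; sig = (2; 2)
  P={6,7}:  v_{6} + v_{7} = 2·v_{5} ; sig = (2; 2)
  P={0,7}:  v_{0} + v_{7} = 3·v_{3} ; sig = (2; 3)
  P={1,5}:  v_{1} + v_{5} = 3·v_{3} ; sig = (2; 3)
  P={1,7}:  v_{1} + v_{7} = 4·v_{3} ; sig = (2; 4)

so the primitive-relation signature multiset is
{ (2; —) ×2,  (2; 1) ×10,  (2; 2) ×5,  (2; 3) ×2,  (2; 4) }


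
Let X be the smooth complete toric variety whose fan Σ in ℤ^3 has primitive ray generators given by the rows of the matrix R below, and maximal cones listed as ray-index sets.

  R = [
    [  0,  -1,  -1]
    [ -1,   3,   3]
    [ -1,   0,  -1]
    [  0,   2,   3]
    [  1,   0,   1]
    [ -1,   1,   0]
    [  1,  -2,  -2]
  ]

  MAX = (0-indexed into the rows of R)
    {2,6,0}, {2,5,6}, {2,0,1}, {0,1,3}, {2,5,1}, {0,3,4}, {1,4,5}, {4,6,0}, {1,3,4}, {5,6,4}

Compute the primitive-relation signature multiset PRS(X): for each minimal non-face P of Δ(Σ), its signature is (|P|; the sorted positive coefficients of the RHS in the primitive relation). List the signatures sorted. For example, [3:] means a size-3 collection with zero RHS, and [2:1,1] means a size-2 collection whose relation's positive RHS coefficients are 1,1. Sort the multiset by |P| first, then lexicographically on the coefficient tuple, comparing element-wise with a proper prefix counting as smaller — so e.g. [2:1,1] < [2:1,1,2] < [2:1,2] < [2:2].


7 minimal non-faces of Δ(Σ) (on 7 rays):

  P={2,4}:  v_{2} + v_{4} = 0  →  sig = [2:]
  P={0,5}:  v_{0} + v_{5} = v_{2}  →  sig = [2:1]
  P={3,5}:  v_{3} + v_{5} = v_{1}  →  sig = [2:1]
  P={3,6}:  v_{3} + v_{6} = v_{4}  →  sig = [2:1]
  P={1,6}:  v_{1} + v_{6} = v_{4} + v_{5}  →  sig = [2:1,1]
  P={2,3}:  v_{2} + v_{3} = v_{0} + v_{1}  →  sig = [2:1,1]
  P={0,1,4}:  v_{0} + v_{1} + v_{4} = v_{3}  →  sig = [3:1]

Hence PRS(X_Σ) =
{ [2:],  [2:1] ×3,  [2:1,1] ×2,  [3:1] }
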